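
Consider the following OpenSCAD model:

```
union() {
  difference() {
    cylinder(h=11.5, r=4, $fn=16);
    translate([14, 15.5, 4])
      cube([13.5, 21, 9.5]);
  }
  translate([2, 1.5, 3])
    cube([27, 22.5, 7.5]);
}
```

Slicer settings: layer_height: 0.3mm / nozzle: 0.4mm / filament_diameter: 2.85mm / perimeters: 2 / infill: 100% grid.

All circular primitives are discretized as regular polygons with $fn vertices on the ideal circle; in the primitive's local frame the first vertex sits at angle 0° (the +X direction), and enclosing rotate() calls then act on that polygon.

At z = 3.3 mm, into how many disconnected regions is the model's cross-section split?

At z = 3.3 mm: the cylinder: section is a regular 16-gon, circumradius r=4; the cube at (14, 15.5) does not reach this height (z outside [4, 13.5]); Subtracting the remaining from the first: none of the subtracted shapes is present at this height, so the r=4 cylinder is unchanged — 1 connected region; the cube at (2, 1.5) is present — its section is the full 27×22.5 rectangle; Combining (union): the regions partially overlap (shared area 1.92 mm²), so overlapping operands fuse into one piece — 1 connected region. The result has 1 disconnected region.

1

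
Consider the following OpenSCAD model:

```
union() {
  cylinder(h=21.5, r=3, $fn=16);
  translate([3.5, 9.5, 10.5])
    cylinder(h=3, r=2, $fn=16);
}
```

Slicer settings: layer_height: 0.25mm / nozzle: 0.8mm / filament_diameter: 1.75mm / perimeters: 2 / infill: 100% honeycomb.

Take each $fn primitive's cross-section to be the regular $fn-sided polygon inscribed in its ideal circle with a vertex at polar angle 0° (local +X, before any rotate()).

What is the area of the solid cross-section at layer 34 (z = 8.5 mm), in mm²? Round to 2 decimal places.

At z = 8.5 mm: the r=3 cylinder contributes a regular 16-gon of circumradius 3 (area = (16/2)·3.000²·sin(360°/16) = 27.55 mm²); the cylinder at (3.5, 9.5) is not intersected at this z (z outside [10.5, 13.5]); Taking the union: only the r=3 cylinder is present, so the union is just that shape — area = 27.55 mm². Overall, the cross-section is a single solid region. Net area = 27.55 mm².

27.55 mm²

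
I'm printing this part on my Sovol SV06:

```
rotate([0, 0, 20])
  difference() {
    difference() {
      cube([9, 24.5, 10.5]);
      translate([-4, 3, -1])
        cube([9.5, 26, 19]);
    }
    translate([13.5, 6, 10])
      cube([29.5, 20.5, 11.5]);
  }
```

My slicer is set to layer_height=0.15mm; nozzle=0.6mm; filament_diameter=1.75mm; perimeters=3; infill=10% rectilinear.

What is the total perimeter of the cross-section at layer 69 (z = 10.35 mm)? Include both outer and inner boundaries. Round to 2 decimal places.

67.00 mm

At z = 10.35 mm: the 9×24.5 cube contributes its full rectangle (perimeter 67.00 mm); the cube at (-4, 3) is present — its section is the full 9.5×26 rectangle (perimeter 71.00 mm); After the difference (first − rest): starting from the 9×24.5 cube, the 9.5×26 cube at (-4, 3) partially overlaps it — only the 118.25 mm² overlap (of its 247.00 mm²) is removed, clipping the outline — boundary = 67.00 mm; the cube at (13.5, 6) (footprint 29.5×20.5) is included at this height (perimeter 100.00 mm); Subtracting the remaining from the first: starting from the result so far, the 29.5×20.5 cube at (13.5, 6) misses the remaining region (no effect) — boundary = 67.00 mm; (rotated 20° about Z; rotation is an isometry so areas/perimeters/island counts are preserved). Overall, the cross-section is a single solid region. Total boundary length (outer) = 67.00 mm.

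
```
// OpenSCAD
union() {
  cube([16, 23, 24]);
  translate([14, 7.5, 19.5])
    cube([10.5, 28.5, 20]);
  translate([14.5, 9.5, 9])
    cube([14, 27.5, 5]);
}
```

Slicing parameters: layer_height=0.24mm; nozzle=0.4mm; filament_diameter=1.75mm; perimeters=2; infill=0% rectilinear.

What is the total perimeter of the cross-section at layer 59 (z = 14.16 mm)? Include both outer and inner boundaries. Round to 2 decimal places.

78.00 mm

At z = 14.16 mm: the cube (footprint 16×23) is included at this height (perimeter 78.00 mm); the cube at (14, 7.5) is absent (z outside [19.5, 39.5]); the cube at (14.5, 9.5) does not reach this height (z outside [9, 14]); Taking the union: only the 16×23 cube is present, so the union is just that shape — boundary = 78.00 mm. Overall, the cross-section is a single solid region. Total boundary length (outer) = 78.00 mm.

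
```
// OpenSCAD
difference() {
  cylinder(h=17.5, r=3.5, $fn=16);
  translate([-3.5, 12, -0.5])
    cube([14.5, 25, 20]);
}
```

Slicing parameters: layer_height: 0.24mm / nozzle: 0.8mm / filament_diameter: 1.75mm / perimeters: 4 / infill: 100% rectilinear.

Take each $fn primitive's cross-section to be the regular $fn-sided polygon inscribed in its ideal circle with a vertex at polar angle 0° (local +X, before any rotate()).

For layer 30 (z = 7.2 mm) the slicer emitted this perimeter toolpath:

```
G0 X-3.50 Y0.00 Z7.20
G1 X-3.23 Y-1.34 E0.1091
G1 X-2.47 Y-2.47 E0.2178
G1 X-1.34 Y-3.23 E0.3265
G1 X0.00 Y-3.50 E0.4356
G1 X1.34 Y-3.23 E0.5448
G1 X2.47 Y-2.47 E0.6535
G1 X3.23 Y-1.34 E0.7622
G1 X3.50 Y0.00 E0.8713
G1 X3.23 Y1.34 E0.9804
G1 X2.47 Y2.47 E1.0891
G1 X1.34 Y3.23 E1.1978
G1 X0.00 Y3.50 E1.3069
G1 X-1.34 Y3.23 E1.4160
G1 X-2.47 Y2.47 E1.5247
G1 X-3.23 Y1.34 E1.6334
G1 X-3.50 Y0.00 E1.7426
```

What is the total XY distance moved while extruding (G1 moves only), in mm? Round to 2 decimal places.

Sum the Euclidean lengths of each G1 segment: total = 21.83 mm.

21.83 mm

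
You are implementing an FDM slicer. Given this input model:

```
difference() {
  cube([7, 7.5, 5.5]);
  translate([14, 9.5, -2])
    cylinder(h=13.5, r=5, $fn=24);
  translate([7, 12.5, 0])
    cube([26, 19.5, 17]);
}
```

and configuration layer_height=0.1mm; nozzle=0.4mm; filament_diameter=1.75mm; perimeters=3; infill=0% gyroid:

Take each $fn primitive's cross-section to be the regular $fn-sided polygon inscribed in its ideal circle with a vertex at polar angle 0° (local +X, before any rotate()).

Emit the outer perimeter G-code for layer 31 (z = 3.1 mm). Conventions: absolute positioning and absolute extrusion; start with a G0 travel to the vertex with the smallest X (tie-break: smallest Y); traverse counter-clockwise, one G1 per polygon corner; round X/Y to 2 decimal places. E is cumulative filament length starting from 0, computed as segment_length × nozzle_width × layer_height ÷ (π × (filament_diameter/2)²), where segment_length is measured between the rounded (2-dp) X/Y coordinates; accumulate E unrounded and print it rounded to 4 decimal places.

At z = 3.1 mm: the cube is present — its section is the full 7×7.5 rectangle; the r=5 cylinder at (14, 9.5) contributes a regular 24-gon of circumradius 5; the cube at (7, 12.5) is present — its section is the full 26×19.5 rectangle; After the difference (first − rest): starting from the 7×7.5 cube, the r=5 cylinder at (14, 9.5) misses the remaining region (no effect); the 26×19.5 cube at (7, 12.5) misses the remaining region (no effect) — 1 connected region. The outline is a single polygon with 4 vertices. Extrusion per mm of travel: 0.4 × 0.1 / (π × 0.875²) = 0.016630. Accumulating E over each segment gives final E = 0.4823.

G0 X0.00 Y0.00 Z3.10
G1 X7.00 Y0.00 E0.1164
G1 X7.00 Y7.50 E0.2411
G1 X0.00 Y7.50 E0.3575
G1 X0.00 Y0.00 E0.4823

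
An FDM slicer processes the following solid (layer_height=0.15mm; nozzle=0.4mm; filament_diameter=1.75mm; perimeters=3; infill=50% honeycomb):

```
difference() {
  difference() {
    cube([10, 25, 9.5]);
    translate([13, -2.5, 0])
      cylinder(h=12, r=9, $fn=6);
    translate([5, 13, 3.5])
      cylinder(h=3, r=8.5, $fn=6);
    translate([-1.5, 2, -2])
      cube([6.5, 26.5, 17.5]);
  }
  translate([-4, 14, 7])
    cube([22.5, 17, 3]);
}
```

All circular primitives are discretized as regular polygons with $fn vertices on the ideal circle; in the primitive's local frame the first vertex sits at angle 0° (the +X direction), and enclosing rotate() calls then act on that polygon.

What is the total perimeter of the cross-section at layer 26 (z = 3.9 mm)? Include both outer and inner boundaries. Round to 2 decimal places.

At z = 3.9 mm: the 10×25 cube contributes its full rectangle (perimeter 70.00 mm); the r=9 cylinder at (13, -2.5) contributes a regular 6-gon of circumradius 9 (perimeter = 2·6·9.000·sin(180°/6) = 54.00 mm); the r=8.5 cylinder at (5, 13) contributes a regular 6-gon of circumradius 8.5 (perimeter = 2·6·8.500·sin(180°/6) = 51.00 mm); the 6.5×26.5 cube at (-1.5, 2) contributes its full rectangle (perimeter 66.00 mm); Subtracting the remaining from the first: starting from the 10×25 cube, the r=9 cylinder at (13, -2.5) partially overlaps it — only the 16.03 mm² overlap (of its 210.44 mm²) is removed, clipping the outline; the r=8.5 cylinder at (5, 13) partially overlaps it — only the 145.28 mm² overlap (of its 187.71 mm²) is removed, clipping the outline; the 6.5×26.5 cube at (-1.5, 2) partially overlaps it — only the 42.36 mm² overlap (of its 172.25 mm²) is removed, clipping the outline — boundary = 52.42 mm; the cube at (-4, 14) is absent (z outside [7, 10]); Subtracting the remaining from the first: none of the subtracted shapes is present at this height, so the result so far is unchanged — boundary = 52.42 mm. Overall, the cross-section has 2 separate islands. Total boundary length (outer) = 52.42 mm.

52.42 mm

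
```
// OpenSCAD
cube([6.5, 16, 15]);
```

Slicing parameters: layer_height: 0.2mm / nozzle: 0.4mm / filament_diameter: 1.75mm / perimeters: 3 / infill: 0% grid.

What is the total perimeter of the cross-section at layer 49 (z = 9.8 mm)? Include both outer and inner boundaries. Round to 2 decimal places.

At z = 9.8 mm: the cube is present — its section is the full 6.5×16 rectangle (perimeter 45.00 mm). Overall, the cross-section is a single solid region. Total boundary length (outer) = 45.00 mm.

45.00 mm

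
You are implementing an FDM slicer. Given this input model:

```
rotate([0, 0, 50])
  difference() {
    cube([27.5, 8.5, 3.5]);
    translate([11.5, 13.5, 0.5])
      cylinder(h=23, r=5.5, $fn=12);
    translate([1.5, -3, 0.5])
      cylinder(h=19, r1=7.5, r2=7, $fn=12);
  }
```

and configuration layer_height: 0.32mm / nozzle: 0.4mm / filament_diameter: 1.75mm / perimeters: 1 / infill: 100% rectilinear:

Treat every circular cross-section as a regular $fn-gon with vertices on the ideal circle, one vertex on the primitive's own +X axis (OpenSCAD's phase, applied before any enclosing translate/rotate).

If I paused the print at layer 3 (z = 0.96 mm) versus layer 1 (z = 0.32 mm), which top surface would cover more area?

layer 1 (z = 0.32 mm)

Layer 3 (z = 0.96): the cube (footprint 27.5×8.5) is included at this height (area 233.75 mm²); the cylinder at (11.5, 13.5): section is a regular 12-gon, circumradius r=5.5 (area = (12/2)·5.500²·sin(360°/12) = 90.75 mm²); the cone at (1.5, -3) (r1=7.5→r2=7) has section circumradius 7.488 here — a regular 12-gon (area = (12/2)·7.488²·sin(360°/12) = 168.21 mm²); After the difference (first − rest): starting from the 27.5×8.5 cube (233.75 mm²), the r=5.5 cylinder at (11.5, 13.5) partially overlaps it — only the 0.93 mm² overlap (of its 90.75 mm²) is removed, clipping the outline; the cone at (1.5, -3) partially overlaps it — only the 27.22 mm² overlap (of its 168.21 mm²) is removed, clipping the outline — area = 205.59 mm²; (whole slice rotated 50° about Z — lengths, areas and connectivity unchanged). So its area = 205.59 mm². Layer 1 (z = 0.32): the cube (footprint 27.5×8.5) is included at this height (area 233.75 mm²); the cylinder at (11.5, 13.5) is absent (z outside [0.5, 23.5]); the cone at (1.5, -3) is not intersected at this z (z outside [0.5, 19.5]); Subtracting the remaining from the first: none of the subtracted shapes is present at this height, so the 27.5×8.5 cube is unchanged — area = 233.75 mm²; (rotated 50° about Z; rotation is an isometry so areas/perimeters/island counts are preserved). So its area = 233.75 mm². Layer 1 is larger (233.75 vs 205.59 mm²).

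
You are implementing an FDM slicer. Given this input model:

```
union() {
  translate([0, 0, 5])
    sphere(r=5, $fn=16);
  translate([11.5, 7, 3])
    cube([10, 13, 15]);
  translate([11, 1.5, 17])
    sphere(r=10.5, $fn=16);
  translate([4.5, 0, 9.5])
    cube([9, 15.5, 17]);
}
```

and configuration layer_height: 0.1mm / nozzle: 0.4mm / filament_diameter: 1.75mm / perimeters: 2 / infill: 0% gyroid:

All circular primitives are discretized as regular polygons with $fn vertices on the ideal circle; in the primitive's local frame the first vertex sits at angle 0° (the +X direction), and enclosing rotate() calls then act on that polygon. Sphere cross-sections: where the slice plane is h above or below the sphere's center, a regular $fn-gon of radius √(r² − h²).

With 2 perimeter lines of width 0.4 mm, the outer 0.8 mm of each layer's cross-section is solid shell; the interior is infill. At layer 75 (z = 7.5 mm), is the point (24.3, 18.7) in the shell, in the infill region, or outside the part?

outside

At z = 7.5 mm: the r=5 sphere slices to a regular 16-gon of circumradius 4.330 (√(r²−h²) with h=2.5 from center); the cube at (11.5, 7) (footprint 10×13) is included at this height; the r=10.5 sphere at (11, 1.5) slices to a regular 16-gon of circumradius 4.472 (√(r²−h²) with h=9.5 from center); the cube at (4.5, 0) is not intersected at this z (z outside [9.5, 26.5]); Merging all regions: the 3 present regions are separate (no shared area or edge), so areas and boundary lengths simply add and each stays a separate island — 3 connected regions. Overall, the cross-section has 3 separate islands. The nearest boundary edge runs (21.50, 20.00)→(21.50, 7.00); distance from the point to it = 2.80 mm. The point is not inside any of the regions above, so it lies outside the cross-section (2.80 mm from the nearest boundary).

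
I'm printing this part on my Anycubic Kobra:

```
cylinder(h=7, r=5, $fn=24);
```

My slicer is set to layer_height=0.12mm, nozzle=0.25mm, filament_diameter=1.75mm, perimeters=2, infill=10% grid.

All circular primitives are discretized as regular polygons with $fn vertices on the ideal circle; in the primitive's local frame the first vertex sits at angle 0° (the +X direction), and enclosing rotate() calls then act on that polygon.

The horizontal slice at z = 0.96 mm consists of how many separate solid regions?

At z = 0.96 mm: the r=5 cylinder gives a regular 24-gon of circumradius 5 (constant along its height). The result has 1 disconnected region.

1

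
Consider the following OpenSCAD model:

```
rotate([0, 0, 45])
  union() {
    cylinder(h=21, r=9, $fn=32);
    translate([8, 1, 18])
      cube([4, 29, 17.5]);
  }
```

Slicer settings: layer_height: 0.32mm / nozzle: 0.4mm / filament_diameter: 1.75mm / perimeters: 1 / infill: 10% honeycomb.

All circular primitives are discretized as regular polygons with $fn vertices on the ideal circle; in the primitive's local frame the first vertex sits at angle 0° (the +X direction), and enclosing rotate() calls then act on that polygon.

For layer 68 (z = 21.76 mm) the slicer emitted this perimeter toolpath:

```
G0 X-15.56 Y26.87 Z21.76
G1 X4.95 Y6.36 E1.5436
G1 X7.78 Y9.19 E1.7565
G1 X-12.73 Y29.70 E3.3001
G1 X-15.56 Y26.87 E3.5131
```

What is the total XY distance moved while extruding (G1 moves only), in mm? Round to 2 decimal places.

66.02 mm

Sum the Euclidean lengths of each G1 segment: total = 66.02 mm.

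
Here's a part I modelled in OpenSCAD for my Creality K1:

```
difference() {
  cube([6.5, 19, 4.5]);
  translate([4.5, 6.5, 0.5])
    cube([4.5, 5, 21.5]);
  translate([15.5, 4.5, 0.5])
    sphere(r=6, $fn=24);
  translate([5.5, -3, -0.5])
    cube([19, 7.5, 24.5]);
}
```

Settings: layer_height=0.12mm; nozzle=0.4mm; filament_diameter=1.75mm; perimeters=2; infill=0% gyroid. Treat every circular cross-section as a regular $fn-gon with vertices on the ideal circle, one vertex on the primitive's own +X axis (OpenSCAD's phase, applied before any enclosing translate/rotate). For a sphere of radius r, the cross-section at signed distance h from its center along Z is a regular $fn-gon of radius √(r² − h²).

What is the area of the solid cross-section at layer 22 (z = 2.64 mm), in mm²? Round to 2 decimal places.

At z = 2.64 mm: the cube is present — its section is the full 6.5×19 rectangle (area 123.50 mm²); the 4.5×5 cube at (4.5, 6.5) contributes its full rectangle (area 22.50 mm²); the r=6 sphere at (15.5, 4.5) contributes a regular 24-gon of circumradius √(6²−2.14²) = 5.605 (area = (24/2)·5.605²·sin(360°/24) = 97.59 mm²); the 19×7.5 cube at (5.5, -3) contributes its full rectangle (area 142.50 mm²); Taking the first minus the rest: starting from the 6.5×19 cube (123.50 mm²), the 4.5×5 cube at (4.5, 6.5) partially overlaps it — only the 10.00 mm² overlap (of its 22.50 mm²) is removed, clipping the outline; the r=6 sphere at (15.5, 4.5) misses the remaining region (no effect); the 19×7.5 cube at (5.5, -3) partially overlaps it — only the 4.50 mm² overlap (of its 142.50 mm²) is removed, clipping the outline — area = 109.00 mm². Overall, the cross-section is a single solid region. Net area = 109.00 mm².

109.00 mm²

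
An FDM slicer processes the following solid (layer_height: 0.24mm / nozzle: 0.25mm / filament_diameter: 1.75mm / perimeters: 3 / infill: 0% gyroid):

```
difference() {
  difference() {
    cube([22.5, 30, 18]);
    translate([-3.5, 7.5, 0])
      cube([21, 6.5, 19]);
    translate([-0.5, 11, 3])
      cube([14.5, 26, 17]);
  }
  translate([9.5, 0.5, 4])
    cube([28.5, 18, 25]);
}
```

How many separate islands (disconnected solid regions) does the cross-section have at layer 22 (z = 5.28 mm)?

2

At z = 5.28 mm: the cube is present — its section is the full 22.5×30 rectangle; the 21×6.5 cube at (-3.5, 7.5) contributes its full rectangle; the cube at (-0.5, 11) is present — its section is the full 14.5×26 rectangle; Taking the first minus the rest: starting from the 22.5×30 cube, the 21×6.5 cube at (-3.5, 7.5) partially overlaps it — only the 113.75 mm² overlap (of its 136.50 mm²) is removed, clipping the outline; the 14.5×26 cube at (-0.5, 11) partially overlaps it — only the 224.00 mm² overlap (of its 377.00 mm²) is removed, clipping the outline — 1 connected region; the 28.5×18 cube at (9.5, 0.5) contributes its full rectangle; Taking the first minus the rest: starting from the result so far, the 28.5×18 cube at (9.5, 0.5) partially overlaps it — only the 161.75 mm² overlap (of its 513.00 mm²) is removed, clipping the outline — 2 connected regions. Overall, the cross-section has 2 separate islands. Island count = 2.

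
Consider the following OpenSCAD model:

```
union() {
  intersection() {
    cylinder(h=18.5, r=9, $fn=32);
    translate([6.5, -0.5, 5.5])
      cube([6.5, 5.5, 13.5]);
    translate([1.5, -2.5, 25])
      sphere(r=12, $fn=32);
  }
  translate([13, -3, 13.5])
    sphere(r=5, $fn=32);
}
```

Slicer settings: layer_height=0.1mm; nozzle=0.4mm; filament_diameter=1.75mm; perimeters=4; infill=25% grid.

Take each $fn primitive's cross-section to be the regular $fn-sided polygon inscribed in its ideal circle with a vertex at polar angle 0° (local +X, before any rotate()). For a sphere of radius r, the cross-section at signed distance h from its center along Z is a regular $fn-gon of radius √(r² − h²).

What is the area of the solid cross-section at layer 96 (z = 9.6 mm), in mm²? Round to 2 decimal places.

30.56 mm²

At z = 9.6 mm: the r=9 cylinder gives a regular 32-gon of circumradius 9 (constant along its height) (area = (32/2)·9.000²·sin(360°/32) = 252.84 mm²); the cube at (6.5, -0.5) (footprint 6.5×5.5) is included at this height (area 35.75 mm²); the sphere at (1.5, -2.5) is absent (|z−center|=15.400 > r=12); Taking the intersection: at least one operand is absent at this height, so nothing remains; the r=5 sphere at (13, -3) contributes a regular 32-gon of circumradius √(5²−3.9²) = 3.129 (area = (32/2)·3.129²·sin(360°/32) = 30.56 mm²); Taking the union: only the r=5 sphere at (13, -3) is present, so the union is just that shape — area = 30.56 mm². Overall, the cross-section is a single solid region. Net area = 30.56 mm².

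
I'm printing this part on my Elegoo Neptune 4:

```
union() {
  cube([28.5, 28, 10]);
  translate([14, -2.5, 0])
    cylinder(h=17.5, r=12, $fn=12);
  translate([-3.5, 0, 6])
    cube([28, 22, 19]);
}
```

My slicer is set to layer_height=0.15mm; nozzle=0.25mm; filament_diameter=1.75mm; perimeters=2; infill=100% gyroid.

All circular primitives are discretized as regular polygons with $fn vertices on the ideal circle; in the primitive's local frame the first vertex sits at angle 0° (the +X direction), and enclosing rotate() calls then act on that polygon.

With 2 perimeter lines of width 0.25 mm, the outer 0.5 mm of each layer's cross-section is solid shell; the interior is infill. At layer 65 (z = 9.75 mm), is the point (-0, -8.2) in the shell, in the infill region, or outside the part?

At z = 9.75 mm: the cube is present — its section is the full 28.5×28 rectangle; the r=12 cylinder at (14, -2.5) contributes a regular 12-gon of circumradius 12; the cube at (-3.5, 0) (footprint 28×22) is included at this height; Combining (union): the regions partially overlap (shared area 696.67 mm²), so overlapping operands fuse into one piece — 1 connected region. Overall, the cross-section is a single solid region. The nearest boundary edge runs (3.61, -8.50)→(2.00, -2.50); distance from the point to it = 3.41 mm. The point is not inside any of the regions above, so it lies outside the cross-section (3.41 mm from the nearest boundary).

outside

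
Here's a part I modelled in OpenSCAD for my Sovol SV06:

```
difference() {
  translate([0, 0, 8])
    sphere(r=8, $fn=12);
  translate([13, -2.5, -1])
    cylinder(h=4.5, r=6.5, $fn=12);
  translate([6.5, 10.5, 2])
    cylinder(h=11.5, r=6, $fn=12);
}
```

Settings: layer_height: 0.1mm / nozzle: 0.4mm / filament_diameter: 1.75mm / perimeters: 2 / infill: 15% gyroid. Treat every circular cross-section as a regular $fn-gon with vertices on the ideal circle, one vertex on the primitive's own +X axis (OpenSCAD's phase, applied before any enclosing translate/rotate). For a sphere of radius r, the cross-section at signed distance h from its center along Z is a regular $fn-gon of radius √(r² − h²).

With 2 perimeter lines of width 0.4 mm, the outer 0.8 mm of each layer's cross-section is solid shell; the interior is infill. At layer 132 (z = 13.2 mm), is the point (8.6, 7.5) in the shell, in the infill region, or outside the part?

outside

At z = 13.2 mm: the r=8 sphere slices to a regular 12-gon of circumradius 6.079 (√(r²−h²) with h=5.2 from center); the cylinder at (13, -2.5) is not intersected at this z (z outside [-1, 3.5]); the r=6 cylinder at (6.5, 10.5) gives a regular 12-gon of circumradius 6 (constant along its height); After the difference (first − rest): starting from the r=8 sphere, the r=6 cylinder at (6.5, 10.5) misses the remaining region (no effect) — 1 connected region. Overall, the cross-section is a single solid region. The nearest boundary edge runs (3.04, 5.26)→(5.26, 3.04); distance from the point to it = 5.51 mm. The point is not inside any of the regions above, so it lies outside the cross-section (5.51 mm from the nearest boundary).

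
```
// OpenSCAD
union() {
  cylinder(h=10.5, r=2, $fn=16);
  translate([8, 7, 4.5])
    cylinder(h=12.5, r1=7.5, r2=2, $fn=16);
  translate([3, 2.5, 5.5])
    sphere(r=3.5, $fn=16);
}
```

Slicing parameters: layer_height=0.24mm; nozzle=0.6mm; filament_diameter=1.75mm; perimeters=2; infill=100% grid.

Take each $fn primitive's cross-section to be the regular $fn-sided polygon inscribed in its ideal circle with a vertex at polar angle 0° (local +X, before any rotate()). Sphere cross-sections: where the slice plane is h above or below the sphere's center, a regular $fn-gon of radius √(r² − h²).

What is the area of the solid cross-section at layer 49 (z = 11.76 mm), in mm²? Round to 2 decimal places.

At z = 11.76 mm: the cylinder is not intersected at this z (z outside [0, 10.5]); the cone at (8, 7): at t=0.581 of its height the radius interpolates to r₁+(r₂−r₁)t = 4.306, giving a regular 16-gon of that circumradius (area = (16/2)·4.306²·sin(360°/16) = 56.75 mm²); the sphere at (3, 2.5) does not reach this height (|z−center|=6.260 > r=3.5); Combining (union): only the cone at (8, 7) is present, so the union is just that shape — area = 56.75 mm². Overall, the cross-section is a single solid region. Net area = 56.75 mm².

56.75 mm²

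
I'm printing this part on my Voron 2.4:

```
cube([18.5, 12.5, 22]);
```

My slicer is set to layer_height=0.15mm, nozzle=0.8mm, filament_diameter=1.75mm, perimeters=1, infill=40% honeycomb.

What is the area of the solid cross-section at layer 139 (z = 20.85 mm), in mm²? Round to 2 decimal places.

231.25 mm²

At z = 20.85 mm: the cube (footprint 18.5×12.5) is included at this height (area 231.25 mm²). Overall, the cross-section is a single solid region. Net area = 231.25 mm².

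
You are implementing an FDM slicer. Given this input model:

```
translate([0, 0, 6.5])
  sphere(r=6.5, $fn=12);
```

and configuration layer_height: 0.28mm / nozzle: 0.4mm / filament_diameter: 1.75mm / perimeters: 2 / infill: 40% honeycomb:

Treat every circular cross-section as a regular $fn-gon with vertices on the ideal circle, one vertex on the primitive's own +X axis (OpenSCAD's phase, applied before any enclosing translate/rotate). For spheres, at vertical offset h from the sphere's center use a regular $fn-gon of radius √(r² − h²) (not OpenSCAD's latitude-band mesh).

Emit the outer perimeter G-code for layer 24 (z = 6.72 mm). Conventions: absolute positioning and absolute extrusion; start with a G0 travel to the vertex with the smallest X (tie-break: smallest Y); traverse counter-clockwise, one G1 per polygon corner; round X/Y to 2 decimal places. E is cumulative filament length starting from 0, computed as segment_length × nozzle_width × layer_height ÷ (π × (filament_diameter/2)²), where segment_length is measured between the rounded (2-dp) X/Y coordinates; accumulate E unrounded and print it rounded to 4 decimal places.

G0 X-6.50 Y0.00 Z6.72
G1 X-5.63 Y-3.25 E0.1567
G1 X-3.25 Y-5.63 E0.3134
G1 X0.00 Y-6.50 E0.4701
G1 X3.25 Y-5.63 E0.6267
G1 X5.63 Y-3.25 E0.7834
G1 X6.50 Y0.00 E0.9401
G1 X5.63 Y3.25 E1.0968
G1 X3.25 Y5.63 E1.2535
G1 X0.00 Y6.50 E1.4102
G1 X-3.25 Y5.63 E1.5668
G1 X-5.63 Y3.25 E1.7235
G1 X-6.50 Y0.00 E1.8802

At z = 6.72 mm: the r=6.5 sphere slices to a regular 12-gon of circumradius 6.496 (√(r²−h²) with h=0.22 from center). The outline is a single polygon with 12 vertices. Extrusion per mm of travel: 0.4 × 0.28 / (π × 0.875²) = 0.046564. Accumulating E over each segment gives final E = 1.8802.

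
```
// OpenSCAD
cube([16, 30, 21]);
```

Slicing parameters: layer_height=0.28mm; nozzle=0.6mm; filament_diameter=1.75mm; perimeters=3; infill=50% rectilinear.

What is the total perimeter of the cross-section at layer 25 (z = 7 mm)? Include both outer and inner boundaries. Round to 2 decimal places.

At z = 7 mm: the cube (footprint 16×30) is included at this height (perimeter 92.00 mm). Overall, the cross-section is a single solid region. Total boundary length (outer) = 92.00 mm.

92.00 mm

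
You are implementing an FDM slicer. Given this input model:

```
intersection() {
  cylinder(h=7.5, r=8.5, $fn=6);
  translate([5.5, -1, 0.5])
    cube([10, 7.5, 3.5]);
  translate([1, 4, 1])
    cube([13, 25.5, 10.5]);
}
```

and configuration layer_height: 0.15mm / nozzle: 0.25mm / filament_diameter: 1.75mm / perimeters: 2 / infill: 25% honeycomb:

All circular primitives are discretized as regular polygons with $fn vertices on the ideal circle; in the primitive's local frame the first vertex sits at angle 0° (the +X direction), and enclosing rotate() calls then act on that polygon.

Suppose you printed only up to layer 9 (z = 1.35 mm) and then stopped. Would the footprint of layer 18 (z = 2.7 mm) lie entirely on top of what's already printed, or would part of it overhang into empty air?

Compare the two slices. At z = 1.35: the r=8.5 cylinder contributes a regular 6-gon of circumradius 8.5 (area = (6/2)·8.500²·sin(360°/6) = 187.71 mm²); the cube at (5.5, -1) (footprint 10×7.5) is included at this height (area 75.00 mm²); the 13×25.5 cube at (1, 4) contributes its full rectangle (area 331.50 mm²); After intersecting: the 10×7.5 cube at (5.5, -1) partially overlaps the r=8.5 cylinder; clipping to the common part keeps 10.51 mm²; the 13×25.5 cube at (1, 4) partially overlaps the running intersection; clipping to the common part keeps 0.41 mm² — area = 0.41 mm². At z = 2.7: the cylinder: section is a regular 6-gon, circumradius r=8.5 (area = (6/2)·8.500²·sin(360°/6) = 187.71 mm²); the cube at (5.5, -1) (footprint 10×7.5) is included at this height (area 75.00 mm²); the cube at (1, 4) is present — its section is the full 13×25.5 rectangle (area 331.50 mm²); Taking the intersection: the 10×7.5 cube at (5.5, -1) partially overlaps the r=8.5 cylinder; clipping to the common part keeps 10.51 mm²; the 13×25.5 cube at (1, 4) partially overlaps the running intersection; clipping to the common part keeps 0.41 mm² — area = 0.41 mm². Checking containment: the cross-section at z = 2.7 is a subset of the cross-section at z = 1.35.

entirely on top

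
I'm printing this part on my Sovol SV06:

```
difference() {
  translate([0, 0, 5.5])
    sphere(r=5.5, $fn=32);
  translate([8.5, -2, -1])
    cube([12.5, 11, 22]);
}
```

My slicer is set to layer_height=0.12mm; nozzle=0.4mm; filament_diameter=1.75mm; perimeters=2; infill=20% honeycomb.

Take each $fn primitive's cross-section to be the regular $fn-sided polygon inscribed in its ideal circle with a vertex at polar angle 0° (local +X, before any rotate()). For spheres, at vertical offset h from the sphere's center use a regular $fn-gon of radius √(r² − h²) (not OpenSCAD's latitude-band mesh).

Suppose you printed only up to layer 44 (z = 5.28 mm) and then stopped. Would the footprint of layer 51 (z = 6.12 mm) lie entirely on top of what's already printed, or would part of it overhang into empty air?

Compare the two slices. At z = 5.28: the r=5.5 sphere slices to a regular 32-gon of circumradius 5.496 (√(r²−h²) with h=0.22 from center) (area = (32/2)·5.496²·sin(360°/32) = 94.27 mm²); the cube at (8.5, -2) (footprint 12.5×11) is included at this height (area 137.50 mm²); After the difference (first − rest): starting from the r=5.5 sphere (94.27 mm²), the 12.5×11 cube at (8.5, -2) misses the remaining region (no effect) — area = 94.27 mm². At z = 6.12: the r=5.5 sphere slices to a regular 32-gon of circumradius 5.465 (√(r²−h²) with h=0.62 from center) (area = (32/2)·5.465²·sin(360°/32) = 93.22 mm²); the cube at (8.5, -2) (footprint 12.5×11) is included at this height (area 137.50 mm²); Taking the first minus the rest: starting from the r=5.5 sphere (93.22 mm²), the 12.5×11 cube at (8.5, -2) misses the remaining region (no effect) — area = 93.22 mm². Checking containment: the cross-section at z = 6.12 is a subset of the cross-section at z = 5.28.

entirely on top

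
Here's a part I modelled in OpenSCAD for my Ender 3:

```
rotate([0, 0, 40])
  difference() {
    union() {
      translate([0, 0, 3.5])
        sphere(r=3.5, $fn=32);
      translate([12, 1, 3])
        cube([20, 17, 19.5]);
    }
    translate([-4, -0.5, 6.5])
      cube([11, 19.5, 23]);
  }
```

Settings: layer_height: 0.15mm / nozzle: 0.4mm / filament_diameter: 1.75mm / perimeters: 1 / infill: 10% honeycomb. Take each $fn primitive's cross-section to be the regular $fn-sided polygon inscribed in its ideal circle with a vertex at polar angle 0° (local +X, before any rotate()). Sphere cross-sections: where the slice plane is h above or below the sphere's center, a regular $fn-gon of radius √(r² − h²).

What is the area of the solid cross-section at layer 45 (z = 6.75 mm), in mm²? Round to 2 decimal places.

341.37 mm²

At z = 6.75 mm: the r=3.5 sphere contributes a regular 32-gon of circumradius √(3.5²−3.25²) = 1.299 (area = (32/2)·1.299²·sin(360°/32) = 5.27 mm²); the cube at (12, 1) is present — its section is the full 20×17 rectangle (area 340.00 mm²); Combining (union): the 2 present regions are separate (no shared area or edge), so areas and boundary lengths simply add and each stays a separate island — area = 345.27 mm²; the cube at (-4, -0.5) is present — its section is the full 11×19.5 rectangle (area 214.50 mm²); After the difference (first − rest): starting from the result so far (345.27 mm²), the 11×19.5 cube at (-4, -0.5) partially overlaps it — only the 3.90 mm² overlap (of its 214.50 mm²) is removed, clipping the outline — area = 341.37 mm²; (rotated 40° about Z; rotation is an isometry so areas/perimeters/island counts are preserved). Overall, the cross-section has 2 separate islands. Net area = 341.37 mm².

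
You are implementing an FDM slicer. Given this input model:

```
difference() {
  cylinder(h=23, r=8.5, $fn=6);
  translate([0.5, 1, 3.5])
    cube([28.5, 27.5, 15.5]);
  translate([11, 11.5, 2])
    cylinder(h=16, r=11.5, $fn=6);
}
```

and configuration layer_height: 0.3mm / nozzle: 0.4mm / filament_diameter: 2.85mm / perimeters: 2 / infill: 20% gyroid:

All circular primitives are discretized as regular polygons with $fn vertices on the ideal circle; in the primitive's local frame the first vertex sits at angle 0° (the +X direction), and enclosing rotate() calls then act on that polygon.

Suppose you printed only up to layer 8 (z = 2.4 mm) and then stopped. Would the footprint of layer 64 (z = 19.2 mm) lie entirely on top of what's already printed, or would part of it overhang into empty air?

Compare the two slices. At z = 2.4: the cylinder: section is a regular 6-gon, circumradius r=8.5 (area = (6/2)·8.500²·sin(360°/6) = 187.71 mm²); the cube at (0.5, 1) does not reach this height (z outside [3.5, 19]); the r=11.5 cylinder at (11, 11.5) contributes a regular 6-gon of circumradius 11.5 (area = (6/2)·11.500²·sin(360°/6) = 343.60 mm²); Subtracting the remaining from the first: starting from the r=8.5 cylinder (187.71 mm²), the r=11.5 cylinder at (11, 11.5) partially overlaps it — only the 13.74 mm² overlap (of its 343.60 mm²) is removed, clipping the outline — area = 173.97 mm². At z = 19.2: the r=8.5 cylinder contributes a regular 6-gon of circumradius 8.5 (area = (6/2)·8.500²·sin(360°/6) = 187.71 mm²); the cube at (0.5, 1) is absent (z outside [3.5, 19]); the cylinder at (11, 11.5) is absent (z outside [2, 18]); Taking the first minus the rest: none of the subtracted shapes is present at this height, so the r=8.5 cylinder is unchanged — area = 187.71 mm². Checking containment: at z = 19.2 the cross-section extends beyond the z = 2.4 cross-section by about 13.74 mm².

part overhangs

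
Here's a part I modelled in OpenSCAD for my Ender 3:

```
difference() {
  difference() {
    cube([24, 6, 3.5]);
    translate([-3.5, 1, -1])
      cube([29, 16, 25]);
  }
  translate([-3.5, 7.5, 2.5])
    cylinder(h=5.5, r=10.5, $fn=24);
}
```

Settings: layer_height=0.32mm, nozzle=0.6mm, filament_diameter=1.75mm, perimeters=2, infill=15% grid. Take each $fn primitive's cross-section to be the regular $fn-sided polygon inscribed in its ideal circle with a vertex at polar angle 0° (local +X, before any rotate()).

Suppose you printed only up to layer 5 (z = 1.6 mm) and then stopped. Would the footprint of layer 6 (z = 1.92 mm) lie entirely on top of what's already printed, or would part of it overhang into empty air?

Compare the two slices. At z = 1.6: the 24×6 cube contributes its full rectangle (area 144.00 mm²); the cube at (-3.5, 1) (footprint 29×16) is included at this height (area 464.00 mm²); After the difference (first − rest): starting from the 24×6 cube (144.00 mm²), the 29×16 cube at (-3.5, 1) partially overlaps it — only the 120.00 mm² overlap (of its 464.00 mm²) is removed, clipping the outline — area = 24.00 mm²; the cylinder at (-3.5, 7.5) is absent (z outside [2.5, 8]); After the difference (first − rest): none of the subtracted shapes is present at this height, so that combined region is unchanged — area = 24.00 mm². At z = 1.92: the cube is present — its section is the full 24×6 rectangle (area 144.00 mm²); the 29×16 cube at (-3.5, 1) contributes its full rectangle (area 464.00 mm²); Subtracting the remaining from the first: starting from the 24×6 cube (144.00 mm²), the 29×16 cube at (-3.5, 1) partially overlaps it — only the 120.00 mm² overlap (of its 464.00 mm²) is removed, clipping the outline — area = 24.00 mm²; the cylinder at (-3.5, 7.5) is absent (z outside [2.5, 8]); Subtracting the remaining from the first: none of the subtracted shapes is present at this height, so the result so far is unchanged — area = 24.00 mm². Checking containment: the cross-section at z = 1.92 is a subset of the cross-section at z = 1.6.

entirely on top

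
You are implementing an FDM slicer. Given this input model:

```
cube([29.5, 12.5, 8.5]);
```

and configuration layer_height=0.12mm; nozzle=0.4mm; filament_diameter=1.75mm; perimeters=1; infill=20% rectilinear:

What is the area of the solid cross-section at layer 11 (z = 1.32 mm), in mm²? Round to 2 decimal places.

At z = 1.32 mm: the 29.5×12.5 cube contributes its full rectangle (area 368.75 mm²). Overall, the cross-section is a single solid region. Net area = 368.75 mm².

368.75 mm²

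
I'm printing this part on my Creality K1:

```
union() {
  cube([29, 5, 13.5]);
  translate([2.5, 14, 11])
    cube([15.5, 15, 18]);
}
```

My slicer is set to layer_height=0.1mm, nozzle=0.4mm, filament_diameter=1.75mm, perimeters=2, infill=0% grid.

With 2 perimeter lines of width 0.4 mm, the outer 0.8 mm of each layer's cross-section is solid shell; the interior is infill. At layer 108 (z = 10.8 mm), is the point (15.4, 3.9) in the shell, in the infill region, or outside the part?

infill

At z = 10.8 mm: the 29×5 cube contributes its full rectangle; the cube at (2.5, 14) does not reach this height (z outside [11, 29]); Combining (union): only the 29×5 cube is present, so the union is just that shape — 1 connected region. Overall, the cross-section is a single solid region. The nearest boundary edge runs (29.00, 5.00)→(0.00, 5.00); distance from the point to it = 1.10 mm. The point is inside the cross-section and 1.10 mm from the nearest boundary — more than the 0.8 mm shell width (2 × 0.4), so it's in the infill interior.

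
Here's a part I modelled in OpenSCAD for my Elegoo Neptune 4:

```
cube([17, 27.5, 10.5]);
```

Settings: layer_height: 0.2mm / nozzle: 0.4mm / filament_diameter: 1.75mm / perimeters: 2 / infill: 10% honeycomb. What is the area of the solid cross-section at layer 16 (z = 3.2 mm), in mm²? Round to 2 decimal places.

At z = 3.2 mm: the cube (footprint 17×27.5) is included at this height (area 467.50 mm²). Overall, the cross-section is a single solid region. Net area = 467.50 mm².

467.50 mm²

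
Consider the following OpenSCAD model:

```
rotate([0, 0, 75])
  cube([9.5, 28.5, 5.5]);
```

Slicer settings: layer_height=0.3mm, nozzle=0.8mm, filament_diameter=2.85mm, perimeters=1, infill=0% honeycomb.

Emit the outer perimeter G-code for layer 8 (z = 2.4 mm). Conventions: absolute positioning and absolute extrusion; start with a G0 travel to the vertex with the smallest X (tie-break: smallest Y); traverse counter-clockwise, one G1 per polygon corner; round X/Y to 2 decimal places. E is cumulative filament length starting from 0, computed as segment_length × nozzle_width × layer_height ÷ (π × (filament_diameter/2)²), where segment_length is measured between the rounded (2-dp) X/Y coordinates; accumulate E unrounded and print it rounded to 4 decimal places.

At z = 2.4 mm: the 9.5×28.5 cube contributes its full rectangle; (rotated 75° about Z; rotation is an isometry so areas/perimeters/island counts are preserved). The outline is a single polygon with 4 vertices. Extrusion per mm of travel: 0.8 × 0.3 / (π × 1.425²) = 0.037621. Accumulating E over each segment gives final E = 2.8592.

G0 X-27.53 Y7.38 Z2.40
G1 X0.00 Y0.00 E1.0723
G1 X2.46 Y9.18 E1.4298
G1 X-25.07 Y16.55 E2.5020
G1 X-27.53 Y7.38 E2.8592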